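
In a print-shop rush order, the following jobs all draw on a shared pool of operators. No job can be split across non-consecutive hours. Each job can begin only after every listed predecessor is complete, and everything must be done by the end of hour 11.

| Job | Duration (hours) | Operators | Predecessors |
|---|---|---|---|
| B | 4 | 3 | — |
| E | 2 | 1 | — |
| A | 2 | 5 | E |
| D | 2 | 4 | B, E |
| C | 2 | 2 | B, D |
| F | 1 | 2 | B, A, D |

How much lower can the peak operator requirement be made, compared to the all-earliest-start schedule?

Early-start peak: h1:4  h2:4  h3:8  h4:8  h5:4  h6:4  h7:4  h8:2  h9:0  h10:0  h11:0 ⇒ 8.
Leveled (B@1, E@1, A@5, D@7, C@9, F@9): h1:4  h2:4  h3:3  h4:3  h5:5  h6:5  h7:4  h8:4  h9:4  h10:2  h11:0 ⇒ 5.
Reduction 8 − 5 = 3.

3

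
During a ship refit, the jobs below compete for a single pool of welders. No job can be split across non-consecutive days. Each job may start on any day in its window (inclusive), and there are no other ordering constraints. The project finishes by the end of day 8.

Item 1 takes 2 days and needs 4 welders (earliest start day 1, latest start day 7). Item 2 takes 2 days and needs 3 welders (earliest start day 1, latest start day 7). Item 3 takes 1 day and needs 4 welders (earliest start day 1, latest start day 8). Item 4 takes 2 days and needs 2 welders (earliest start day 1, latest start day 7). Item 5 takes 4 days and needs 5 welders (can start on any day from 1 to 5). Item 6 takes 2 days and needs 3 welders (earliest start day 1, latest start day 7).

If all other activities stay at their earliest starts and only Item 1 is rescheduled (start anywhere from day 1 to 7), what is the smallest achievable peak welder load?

17

Item 1@1: d1:21  d2:17  d3:5  d4:5  d5:0  d6:0  d7:0  d8:0 → peak 21
Item 1@2: d1:17  d2:17  d3:9  d4:5  d5:0  d6:0  d7:0  d8:0 → peak 17
Item 1@3: d1:17  d2:13  d3:9  d4:9  d5:0  d6:0  d7:0  d8:0 → peak 17
Item 1@4: d1:17  d2:13  d3:5  d4:9  d5:4  d6:0  d7:0  d8:0 → peak 17
Item 1@5: d1:17  d2:13  d3:5  d4:5  d5:4  d6:4  d7:0  d8:0 → peak 17
Item 1@6: d1:17  d2:13  d3:5  d4:5  d5:0  d6:4  d7:4  d8:0 → peak 17
Item 1@7: d1:17  d2:13  d3:5  d4:5  d5:0  d6:0  d7:4  d8:4 → peak 17
Best is Item 1@2, peak 17.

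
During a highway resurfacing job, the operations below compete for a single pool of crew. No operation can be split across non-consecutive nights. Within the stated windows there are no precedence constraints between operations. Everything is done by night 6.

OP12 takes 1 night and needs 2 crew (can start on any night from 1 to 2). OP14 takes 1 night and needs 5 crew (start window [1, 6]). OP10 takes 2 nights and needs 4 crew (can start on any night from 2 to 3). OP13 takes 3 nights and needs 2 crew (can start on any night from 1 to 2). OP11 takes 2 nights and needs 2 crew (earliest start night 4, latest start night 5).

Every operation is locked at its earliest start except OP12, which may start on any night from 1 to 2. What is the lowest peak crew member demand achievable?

8

OP12@1: n1:9  n2:6  n3:6  n4:2  n5:2  n6:0 → peak 9
OP12@2: n1:7  n2:8  n3:6  n4:2  n5:2  n6:0 → peak 8
Best is OP12@2, peak 8.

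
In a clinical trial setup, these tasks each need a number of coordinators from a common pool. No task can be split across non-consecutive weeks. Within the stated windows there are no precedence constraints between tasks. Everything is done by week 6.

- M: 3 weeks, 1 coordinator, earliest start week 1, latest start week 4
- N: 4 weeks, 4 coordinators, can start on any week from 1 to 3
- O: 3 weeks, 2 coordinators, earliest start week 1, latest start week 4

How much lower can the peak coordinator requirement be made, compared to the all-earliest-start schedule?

1

Early-start peak: w1:7  w2:7  w3:7  w4:4  w5:0  w6:0 ⇒ 7.
Leveled (M@1, N@1, O@4): w1:5  w2:5  w3:5  w4:6  w5:2  w6:2 ⇒ 6.
Reduction 7 − 6 = 1.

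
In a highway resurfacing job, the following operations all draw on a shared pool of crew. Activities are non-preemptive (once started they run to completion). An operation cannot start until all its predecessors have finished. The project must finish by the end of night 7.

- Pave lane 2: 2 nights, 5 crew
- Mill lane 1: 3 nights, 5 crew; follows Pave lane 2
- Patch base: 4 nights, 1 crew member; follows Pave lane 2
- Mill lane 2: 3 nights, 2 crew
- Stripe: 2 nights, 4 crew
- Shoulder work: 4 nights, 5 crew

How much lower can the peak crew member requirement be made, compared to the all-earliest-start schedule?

Early-start peak: n1:16  n2:16  n3:13  n4:11  n5:6  n6:1  n7:0 ⇒ 16.
Leveled (Pave lane 2@1, Mill lane 1@5, Patch base@3, Mill lane 2@3, Stripe@6, Shoulder work@1): n1:10  n2:10  n3:8  n4:8  n5:8  n6:10  n7:9 ⇒ 10.
Reduction 16 − 10 = 6.

6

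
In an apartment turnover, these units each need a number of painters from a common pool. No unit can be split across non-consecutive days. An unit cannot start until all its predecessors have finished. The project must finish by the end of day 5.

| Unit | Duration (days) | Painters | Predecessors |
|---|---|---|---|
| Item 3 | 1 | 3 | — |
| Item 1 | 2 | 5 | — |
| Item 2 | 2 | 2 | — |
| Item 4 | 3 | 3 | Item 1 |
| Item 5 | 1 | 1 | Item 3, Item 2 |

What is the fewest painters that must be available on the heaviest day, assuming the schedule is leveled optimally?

Early-start (Item 3@1, Item 1@1, Item 2@1, Item 4@3, Item 5@3) gives peak 10: d1:10  d2:7  d3:4  d4:3  d5:3.
Shift Item 3→3, Item 5→4.
Schedule Item 3@3, Item 1@1, Item 2@1, Item 4@3, Item 5@4: d1:7  d2:7  d3:6  d4:4  d5:3 — peak 7.
No arrangement of the 20 feasible schedules does better.

7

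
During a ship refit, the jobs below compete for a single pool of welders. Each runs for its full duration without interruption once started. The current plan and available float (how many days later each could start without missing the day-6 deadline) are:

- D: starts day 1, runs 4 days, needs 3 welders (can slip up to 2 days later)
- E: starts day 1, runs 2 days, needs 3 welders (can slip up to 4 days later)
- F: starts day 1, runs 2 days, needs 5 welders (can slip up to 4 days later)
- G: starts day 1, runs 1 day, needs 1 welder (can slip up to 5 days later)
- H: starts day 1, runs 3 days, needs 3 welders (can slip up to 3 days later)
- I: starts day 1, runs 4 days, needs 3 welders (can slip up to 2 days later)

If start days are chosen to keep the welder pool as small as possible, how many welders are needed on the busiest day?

Early-start (D@1, E@1, F@1, G@1, H@1, I@1) gives peak 18: d1:18  d2:17  d3:9  d4:6  d5:0  d6:0.
Shift F→5, H→2, I→3.
Schedule D@1, E@1, F@5, G@1, H@2, I@3: d1:7  d2:9  d3:9  d4:9  d5:8  d6:8 — peak 9.
Total welder-days = 50 over 6 days ⇒ peak ≥ ⌈50/6⌉ = 9, so 9 is optimal.

9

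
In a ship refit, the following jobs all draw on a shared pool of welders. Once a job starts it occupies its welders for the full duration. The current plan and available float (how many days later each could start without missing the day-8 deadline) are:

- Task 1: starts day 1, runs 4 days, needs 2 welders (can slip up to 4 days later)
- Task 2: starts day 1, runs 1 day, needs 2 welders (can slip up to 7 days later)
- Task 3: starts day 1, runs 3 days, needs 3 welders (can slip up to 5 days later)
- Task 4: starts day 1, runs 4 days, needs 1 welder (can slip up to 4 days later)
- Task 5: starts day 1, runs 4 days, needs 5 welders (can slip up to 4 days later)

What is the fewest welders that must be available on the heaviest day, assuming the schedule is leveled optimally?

6

Early-start (Task 1@1, Task 2@1, Task 3@1, Task 4@1, Task 5@1) gives peak 13: d1:13  d2:11  d3:11  d4:8  d5:0  d6:0  d7:0  d8:0.
Shift Task 3→2, Task 5→5.
Schedule Task 1@1, Task 2@1, Task 3@2, Task 4@1, Task 5@5: d1:5  d2:6  d3:6  d4:6  d5:5  d6:5  d7:5  d8:5 — peak 6.
Total welder-days = 43 over 8 days ⇒ peak ≥ ⌈43/8⌉ = 6, so 6 is optimal.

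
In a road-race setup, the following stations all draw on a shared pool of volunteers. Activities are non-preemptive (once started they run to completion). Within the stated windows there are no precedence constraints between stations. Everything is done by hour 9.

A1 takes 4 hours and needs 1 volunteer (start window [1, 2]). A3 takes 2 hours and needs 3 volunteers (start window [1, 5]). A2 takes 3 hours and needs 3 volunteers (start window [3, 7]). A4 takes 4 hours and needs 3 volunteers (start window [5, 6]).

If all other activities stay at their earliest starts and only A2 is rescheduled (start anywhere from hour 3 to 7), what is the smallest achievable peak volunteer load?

6

A2@3: h1:4  h2:4  h3:4  h4:4  h5:6  h6:3  h7:3  h8:3  h9:0 → peak 6
A2@4: h1:4  h2:4  h3:1  h4:4  h5:6  h6:6  h7:3  h8:3  h9:0 → peak 6
A2@5: h1:4  h2:4  h3:1  h4:1  h5:6  h6:6  h7:6  h8:3  h9:0 → peak 6
A2@6: h1:4  h2:4  h3:1  h4:1  h5:3  h6:6  h7:6  h8:6  h9:0 → peak 6
A2@7: h1:4  h2:4  h3:1  h4:1  h5:3  h6:3  h7:6  h8:6  h9:3 → peak 6
Best is A2@3, peak 6.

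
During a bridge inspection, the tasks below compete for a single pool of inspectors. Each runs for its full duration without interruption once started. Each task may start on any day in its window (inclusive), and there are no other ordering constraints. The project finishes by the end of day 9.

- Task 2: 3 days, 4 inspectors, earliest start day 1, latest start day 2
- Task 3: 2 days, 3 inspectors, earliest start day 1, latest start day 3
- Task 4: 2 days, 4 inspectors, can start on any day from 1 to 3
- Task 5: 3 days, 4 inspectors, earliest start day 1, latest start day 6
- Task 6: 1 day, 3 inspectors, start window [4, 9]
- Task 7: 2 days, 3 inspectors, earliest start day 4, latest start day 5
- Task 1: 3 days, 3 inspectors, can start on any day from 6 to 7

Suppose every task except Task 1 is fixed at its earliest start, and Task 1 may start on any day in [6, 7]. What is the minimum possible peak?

15

Task 1@6: d1:15  d2:15  d3:8  d4:6  d5:3  d6:3  d7:3  d8:3  d9:0 → peak 15
Task 1@7: d1:15  d2:15  d3:8  d4:6  d5:3  d6:0  d7:3  d8:3  d9:3 → peak 15
Best is Task 1@6, peak 15.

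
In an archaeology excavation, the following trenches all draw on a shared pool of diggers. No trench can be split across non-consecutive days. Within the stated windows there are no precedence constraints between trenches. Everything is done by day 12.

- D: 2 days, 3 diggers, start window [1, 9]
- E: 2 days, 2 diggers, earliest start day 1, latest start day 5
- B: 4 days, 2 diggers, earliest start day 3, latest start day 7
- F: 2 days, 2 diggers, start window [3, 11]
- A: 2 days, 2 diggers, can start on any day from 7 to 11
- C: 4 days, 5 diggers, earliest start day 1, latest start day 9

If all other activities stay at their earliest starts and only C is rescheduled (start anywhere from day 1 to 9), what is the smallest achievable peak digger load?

5

C@1: d1:10  d2:10  d3:9  d4:9  d5:2  d6:2  d7:2  d8:2  d9:0  d10:0  d11:0  d12:0 → peak 10
C@2: d1:5  d2:10  d3:9  d4:9  d5:7  d6:2  d7:2  d8:2  d9:0  d10:0  d11:0  d12:0 → peak 10
C@3: d1:5  d2:5  d3:9  d4:9  d5:7  d6:7  d7:2  d8:2  d9:0  d10:0  d11:0  d12:0 → peak 9
C@4: d1:5  d2:5  d3:4  d4:9  d5:7  d6:7  d7:7  d8:2  d9:0  d10:0  d11:0  d12:0 → peak 9
C@5: d1:5  d2:5  d3:4  d4:4  d5:7  d6:7  d7:7  d8:7  d9:0  d10:0  d11:0  d12:0 → peak 7
C@6: d1:5  d2:5  d3:4  d4:4  d5:2  d6:7  d7:7  d8:7  d9:5  d10:0  d11:0  d12:0 → peak 7
C@7: d1:5  d2:5  d3:4  d4:4  d5:2  d6:2  d7:7  d8:7  d9:5  d10:5  d11:0  d12:0 → peak 7
C@8: d1:5  d2:5  d3:4  d4:4  d5:2  d6:2  d7:2  d8:7  d9:5  d10:5  d11:5  d12:0 → peak 7
C@9: d1:5  d2:5  d3:4  d4:4  d5:2  d6:2  d7:2  d8:2  d9:5  d10:5  d11:5  d12:5 → peak 5
Best is C@9, peak 5.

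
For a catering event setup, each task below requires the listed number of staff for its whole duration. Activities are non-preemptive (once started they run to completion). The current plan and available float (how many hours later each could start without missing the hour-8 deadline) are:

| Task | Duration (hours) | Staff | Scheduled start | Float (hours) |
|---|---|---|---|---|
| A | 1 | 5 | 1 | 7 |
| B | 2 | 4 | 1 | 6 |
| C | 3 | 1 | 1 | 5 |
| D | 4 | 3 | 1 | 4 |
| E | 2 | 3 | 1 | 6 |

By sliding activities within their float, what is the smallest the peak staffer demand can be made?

6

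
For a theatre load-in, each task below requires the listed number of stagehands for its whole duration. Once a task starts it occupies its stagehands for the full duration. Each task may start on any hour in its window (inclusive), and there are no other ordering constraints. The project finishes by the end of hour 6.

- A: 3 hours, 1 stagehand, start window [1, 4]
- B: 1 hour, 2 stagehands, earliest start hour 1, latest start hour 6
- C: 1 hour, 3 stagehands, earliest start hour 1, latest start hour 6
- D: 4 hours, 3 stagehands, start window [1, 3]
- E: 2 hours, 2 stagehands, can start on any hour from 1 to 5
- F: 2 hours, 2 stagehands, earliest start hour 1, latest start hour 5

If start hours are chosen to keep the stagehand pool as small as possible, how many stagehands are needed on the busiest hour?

5

Early-start (A@1, B@1, C@1, D@1, E@1, F@1) gives peak 13: h1:13  h2:8  h3:4  h4:3  h5:0  h6:0.
Shift A→2, B→2, D→3, F→5.
Schedule A@2, B@2, C@1, D@3, E@1, F@5: h1:5  h2:5  h3:4  h4:4  h5:5  h6:5 — peak 5.
Total stagehand-hours = 28 over 6 hours ⇒ peak ≥ ⌈28/6⌉ = 5, so 5 is optimal.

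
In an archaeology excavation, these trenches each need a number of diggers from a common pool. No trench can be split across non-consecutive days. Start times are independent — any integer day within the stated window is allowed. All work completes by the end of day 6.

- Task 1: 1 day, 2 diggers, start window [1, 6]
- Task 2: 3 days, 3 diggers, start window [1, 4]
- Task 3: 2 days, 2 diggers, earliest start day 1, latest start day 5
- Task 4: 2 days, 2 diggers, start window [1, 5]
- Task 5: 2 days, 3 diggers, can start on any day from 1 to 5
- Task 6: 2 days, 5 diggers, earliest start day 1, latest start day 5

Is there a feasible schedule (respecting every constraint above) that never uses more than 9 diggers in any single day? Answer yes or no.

Schedule Task 1@1, Task 2@1, Task 3@1, Task 4@4, Task 5@3, Task 6@5: d1:7  d2:5  d3:6  d4:5  d5:7  d6:5 — peak 7 ≤ 9.

yes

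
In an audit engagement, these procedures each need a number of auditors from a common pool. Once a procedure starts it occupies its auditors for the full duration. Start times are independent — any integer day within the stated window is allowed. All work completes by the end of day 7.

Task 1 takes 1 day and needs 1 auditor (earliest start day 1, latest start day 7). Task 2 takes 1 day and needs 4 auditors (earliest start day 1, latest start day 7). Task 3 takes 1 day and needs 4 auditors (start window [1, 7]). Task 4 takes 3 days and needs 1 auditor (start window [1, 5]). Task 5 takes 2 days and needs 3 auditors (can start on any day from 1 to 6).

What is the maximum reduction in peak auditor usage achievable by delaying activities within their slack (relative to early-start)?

Early-start peak: d1:13  d2:4  d3:1  d4:0  d5:0  d6:0  d7:0 ⇒ 13.
Leveled (Task 1@1, Task 2@2, Task 3@3, Task 4@4, Task 5@4): d1:1  d2:4  d3:4  d4:4  d5:4  d6:1  d7:0 ⇒ 4.
Reduction 13 − 4 = 9.

9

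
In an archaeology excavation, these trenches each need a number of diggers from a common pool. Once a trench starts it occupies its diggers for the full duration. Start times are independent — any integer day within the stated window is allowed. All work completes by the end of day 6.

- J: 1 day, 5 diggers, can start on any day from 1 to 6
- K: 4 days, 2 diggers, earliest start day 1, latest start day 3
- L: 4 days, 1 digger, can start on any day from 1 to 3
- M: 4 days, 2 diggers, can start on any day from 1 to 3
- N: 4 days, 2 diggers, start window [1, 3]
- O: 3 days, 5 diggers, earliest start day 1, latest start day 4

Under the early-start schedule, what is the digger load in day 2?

12

At early start, day 2 has: K, L, M, N, O.
Demand: 2 + 1 + 2 + 2 + 5 = 12.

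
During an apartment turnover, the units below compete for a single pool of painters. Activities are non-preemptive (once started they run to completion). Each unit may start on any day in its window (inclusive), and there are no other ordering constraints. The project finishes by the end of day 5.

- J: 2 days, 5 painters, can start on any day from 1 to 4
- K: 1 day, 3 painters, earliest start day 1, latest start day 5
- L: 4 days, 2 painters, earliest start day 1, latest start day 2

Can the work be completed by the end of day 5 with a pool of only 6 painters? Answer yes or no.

no

The minimum achievable peak is 7; 6 < 7, so no feasible schedule stays within the cap.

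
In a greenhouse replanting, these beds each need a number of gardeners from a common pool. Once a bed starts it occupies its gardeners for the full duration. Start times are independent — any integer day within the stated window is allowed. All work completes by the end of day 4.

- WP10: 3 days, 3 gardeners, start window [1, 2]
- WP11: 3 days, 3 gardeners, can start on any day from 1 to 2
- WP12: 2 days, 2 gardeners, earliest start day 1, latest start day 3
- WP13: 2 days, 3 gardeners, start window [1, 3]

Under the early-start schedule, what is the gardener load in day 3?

6

At early start, day 3 has: WP10, WP11.
Demand: 3 + 3 = 6.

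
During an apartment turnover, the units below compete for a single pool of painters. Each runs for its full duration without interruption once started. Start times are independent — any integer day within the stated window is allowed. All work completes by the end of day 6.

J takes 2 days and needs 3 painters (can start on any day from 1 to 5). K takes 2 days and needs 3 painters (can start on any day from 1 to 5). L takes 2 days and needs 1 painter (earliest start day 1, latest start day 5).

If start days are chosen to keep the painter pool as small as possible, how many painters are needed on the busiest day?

3

Early-start (J@1, K@1, L@1) gives peak 7: d1:7  d2:7  d3:0  d4:0  d5:0  d6:0.
Shift K→3, L→5.
Schedule J@1, K@3, L@5: d1:3  d2:3  d3:3  d4:3  d5:1  d6:1 — peak 3.
Total painter-days = 14 over 6 days ⇒ peak ≥ ⌈14/6⌉ = 3, so 3 is optimal.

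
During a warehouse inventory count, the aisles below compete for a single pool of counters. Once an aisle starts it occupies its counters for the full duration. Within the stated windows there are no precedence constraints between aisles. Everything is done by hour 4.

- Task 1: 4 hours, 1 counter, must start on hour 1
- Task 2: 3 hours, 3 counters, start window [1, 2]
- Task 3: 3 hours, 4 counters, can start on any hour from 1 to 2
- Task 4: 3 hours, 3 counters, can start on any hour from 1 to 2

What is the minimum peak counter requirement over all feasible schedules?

Schedule Task 1@1, Task 2@1, Task 3@1, Task 4@1: h1:11  h2:11  h3:11  h4:1 — peak 11.
No arrangement of the 8 feasible schedules does better.

11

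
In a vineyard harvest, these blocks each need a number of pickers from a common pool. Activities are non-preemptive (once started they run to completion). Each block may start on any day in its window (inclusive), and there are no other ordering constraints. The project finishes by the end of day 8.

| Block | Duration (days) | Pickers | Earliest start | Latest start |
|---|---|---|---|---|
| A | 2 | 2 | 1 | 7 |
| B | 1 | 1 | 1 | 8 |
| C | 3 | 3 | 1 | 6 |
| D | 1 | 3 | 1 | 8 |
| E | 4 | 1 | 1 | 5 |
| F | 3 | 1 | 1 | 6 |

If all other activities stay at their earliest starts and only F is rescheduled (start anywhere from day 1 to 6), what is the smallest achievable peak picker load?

10

F@1: d1:11  d2:7  d3:5  d4:1  d5:0  d6:0  d7:0  d8:0 → peak 11
F@2: d1:10  d2:7  d3:5  d4:2  d5:0  d6:0  d7:0  d8:0 → peak 10
F@3: d1:10  d2:6  d3:5  d4:2  d5:1  d6:0  d7:0  d8:0 → peak 10
F@4: d1:10  d2:6  d3:4  d4:2  d5:1  d6:1  d7:0  d8:0 → peak 10
F@5: d1:10  d2:6  d3:4  d4:1  d5:1  d6:1  d7:1  d8:0 → peak 10
F@6: d1:10  d2:6  d3:4  d4:1  d5:0  d6:1  d7:1  d8:1 → peak 10
Best is F@2, peak 10.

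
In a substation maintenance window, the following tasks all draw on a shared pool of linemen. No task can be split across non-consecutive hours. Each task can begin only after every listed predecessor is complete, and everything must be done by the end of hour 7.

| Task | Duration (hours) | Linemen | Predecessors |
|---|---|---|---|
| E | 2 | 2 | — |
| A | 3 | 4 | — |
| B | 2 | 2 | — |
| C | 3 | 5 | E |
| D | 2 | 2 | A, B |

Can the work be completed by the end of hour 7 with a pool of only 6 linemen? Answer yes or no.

The minimum achievable peak is 7; 6 < 7, so no feasible schedule stays within the cap.

no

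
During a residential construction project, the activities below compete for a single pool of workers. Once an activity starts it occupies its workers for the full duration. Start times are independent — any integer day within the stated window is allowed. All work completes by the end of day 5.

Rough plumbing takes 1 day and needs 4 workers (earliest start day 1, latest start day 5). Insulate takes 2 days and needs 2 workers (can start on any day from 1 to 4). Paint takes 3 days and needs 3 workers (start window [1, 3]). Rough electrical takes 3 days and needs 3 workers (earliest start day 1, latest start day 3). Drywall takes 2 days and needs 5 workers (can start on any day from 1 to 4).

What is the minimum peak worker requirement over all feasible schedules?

Early-start (Rough plumbing@1, Insulate@1, Paint@1, Rough electrical@1, Drywall@1) gives peak 17: d1:17  d2:13  d3:6  d4:0  d5:0.
Shift Insulate→2, Rough electrical→2, Drywall→4.
Schedule Rough plumbing@1, Insulate@2, Paint@1, Rough electrical@2, Drywall@4: d1:7  d2:8  d3:8  d4:8  d5:5 — peak 8.
Total worker-days = 36 over 5 days ⇒ peak ≥ ⌈36/5⌉ = 8, so 8 is optimal.

8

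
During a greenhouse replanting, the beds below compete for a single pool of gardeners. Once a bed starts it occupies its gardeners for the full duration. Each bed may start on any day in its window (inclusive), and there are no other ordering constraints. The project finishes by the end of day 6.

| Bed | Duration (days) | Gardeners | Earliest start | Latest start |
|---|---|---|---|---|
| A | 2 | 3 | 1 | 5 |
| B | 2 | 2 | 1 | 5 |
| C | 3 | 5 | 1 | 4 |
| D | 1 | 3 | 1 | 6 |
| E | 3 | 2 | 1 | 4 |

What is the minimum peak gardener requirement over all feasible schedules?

Early-start (A@1, B@1, C@1, D@1, E@1) gives peak 15: d1:15  d2:12  d3:7  d4:0  d5:0  d6:0.
Shift C→3, D→6.
Schedule A@1, B@1, C@3, D@6, E@1: d1:7  d2:7  d3:7  d4:5  d5:5  d6:3 — peak 7.

7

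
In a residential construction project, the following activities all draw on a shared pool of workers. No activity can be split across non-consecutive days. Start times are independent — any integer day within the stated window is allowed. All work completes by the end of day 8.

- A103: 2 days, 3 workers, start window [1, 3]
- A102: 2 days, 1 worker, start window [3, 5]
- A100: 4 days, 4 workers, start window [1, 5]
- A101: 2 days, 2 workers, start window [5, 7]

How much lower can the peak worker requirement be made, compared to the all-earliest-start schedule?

Early-start peak: d1:7  d2:7  d3:5  d4:5  d5:2  d6:2  d7:0  d8:0 ⇒ 7.
Leveled (A103@1, A102@3, A100@3, A101@7): d1:3  d2:3  d3:5  d4:5  d5:4  d6:4  d7:2  d8:2 ⇒ 5.
Reduction 7 − 5 = 2.

2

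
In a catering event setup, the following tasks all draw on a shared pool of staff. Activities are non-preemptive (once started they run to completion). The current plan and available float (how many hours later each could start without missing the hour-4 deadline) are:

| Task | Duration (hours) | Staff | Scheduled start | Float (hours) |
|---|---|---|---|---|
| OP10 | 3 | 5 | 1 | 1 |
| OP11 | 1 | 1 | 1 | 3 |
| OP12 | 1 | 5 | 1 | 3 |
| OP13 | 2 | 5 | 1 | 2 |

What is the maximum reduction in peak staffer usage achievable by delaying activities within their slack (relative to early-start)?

Early-start peak: h1:16  h2:10  h3:5  h4:0 ⇒ 16.
Leveled (OP10@1, OP11@1, OP12@2, OP13@3): h1:6  h2:10  h3:10  h4:5 ⇒ 10.
Reduction 16 − 10 = 6.

6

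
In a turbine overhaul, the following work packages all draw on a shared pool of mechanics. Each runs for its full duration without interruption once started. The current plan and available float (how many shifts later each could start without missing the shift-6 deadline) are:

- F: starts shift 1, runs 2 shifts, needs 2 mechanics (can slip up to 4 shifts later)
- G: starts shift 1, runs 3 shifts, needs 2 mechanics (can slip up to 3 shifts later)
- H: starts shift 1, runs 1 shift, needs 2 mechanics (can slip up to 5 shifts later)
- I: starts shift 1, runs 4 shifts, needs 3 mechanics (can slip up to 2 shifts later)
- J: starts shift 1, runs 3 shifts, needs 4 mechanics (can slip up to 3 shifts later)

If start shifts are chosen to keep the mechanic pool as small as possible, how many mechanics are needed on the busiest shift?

7

Early-start (F@1, G@1, H@1, I@1, J@1) gives peak 13: s1:13  s2:11  s3:9  s4:3  s5:0  s6:0.
Shift I→2, J→4.
Schedule F@1, G@1, H@1, I@2, J@4: s1:6  s2:7  s3:5  s4:7  s5:7  s6:4 — peak 7.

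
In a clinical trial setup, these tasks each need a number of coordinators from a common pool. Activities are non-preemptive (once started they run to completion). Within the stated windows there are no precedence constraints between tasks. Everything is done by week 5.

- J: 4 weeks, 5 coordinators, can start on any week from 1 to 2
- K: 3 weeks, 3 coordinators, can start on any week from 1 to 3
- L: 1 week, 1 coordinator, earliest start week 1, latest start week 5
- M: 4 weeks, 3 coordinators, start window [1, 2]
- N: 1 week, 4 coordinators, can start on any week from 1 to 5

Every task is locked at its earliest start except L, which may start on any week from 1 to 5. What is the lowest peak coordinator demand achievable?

15

L@1: w1:16  w2:11  w3:11  w4:8  w5:0 → peak 16
L@2: w1:15  w2:12  w3:11  w4:8  w5:0 → peak 15
L@3: w1:15  w2:11  w3:12  w4:8  w5:0 → peak 15
L@4: w1:15  w2:11  w3:11  w4:9  w5:0 → peak 15
L@5: w1:15  w2:11  w3:11  w4:8  w5:1 → peak 15
Best is L@2, peak 15.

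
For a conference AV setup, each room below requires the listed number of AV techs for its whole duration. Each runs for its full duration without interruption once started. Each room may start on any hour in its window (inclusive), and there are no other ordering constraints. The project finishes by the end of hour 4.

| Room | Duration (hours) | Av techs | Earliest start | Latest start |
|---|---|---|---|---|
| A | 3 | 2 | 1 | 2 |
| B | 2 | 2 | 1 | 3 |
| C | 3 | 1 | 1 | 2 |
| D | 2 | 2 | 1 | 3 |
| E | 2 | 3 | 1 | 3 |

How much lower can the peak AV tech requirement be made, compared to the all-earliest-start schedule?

3

Early-start peak: h1:10  h2:10  h3:3  h4:0 ⇒ 10.
Leveled (A@1, B@1, C@1, D@1, E@3): h1:7  h2:7  h3:6  h4:3 ⇒ 7.
Reduction 10 − 7 = 3.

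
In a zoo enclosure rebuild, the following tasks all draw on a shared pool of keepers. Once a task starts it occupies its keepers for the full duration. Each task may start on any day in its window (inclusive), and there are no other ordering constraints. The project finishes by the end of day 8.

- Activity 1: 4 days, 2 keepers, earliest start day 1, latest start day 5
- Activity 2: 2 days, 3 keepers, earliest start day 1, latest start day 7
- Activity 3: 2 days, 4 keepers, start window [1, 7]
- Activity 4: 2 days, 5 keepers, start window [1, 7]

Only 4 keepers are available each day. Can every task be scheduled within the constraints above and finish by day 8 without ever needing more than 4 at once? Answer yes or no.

no

The minimum achievable peak is 5; 4 < 5, so no feasible schedule stays within the cap.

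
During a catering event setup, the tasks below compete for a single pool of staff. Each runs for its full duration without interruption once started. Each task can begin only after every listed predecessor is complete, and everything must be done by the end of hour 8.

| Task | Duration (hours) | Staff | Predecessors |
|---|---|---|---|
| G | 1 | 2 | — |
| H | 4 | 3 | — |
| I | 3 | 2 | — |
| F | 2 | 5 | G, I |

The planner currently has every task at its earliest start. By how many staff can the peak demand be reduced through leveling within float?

Early-start peak: h1:7  h2:5  h3:5  h4:8  h5:5  h6:0  h7:0  h8:0 ⇒ 8.
Leveled (G@1, H@1, I@2, F@5): h1:5  h2:5  h3:5  h4:5  h5:5  h6:5  h7:0  h8:0 ⇒ 5.
Reduction 8 − 5 = 3.

3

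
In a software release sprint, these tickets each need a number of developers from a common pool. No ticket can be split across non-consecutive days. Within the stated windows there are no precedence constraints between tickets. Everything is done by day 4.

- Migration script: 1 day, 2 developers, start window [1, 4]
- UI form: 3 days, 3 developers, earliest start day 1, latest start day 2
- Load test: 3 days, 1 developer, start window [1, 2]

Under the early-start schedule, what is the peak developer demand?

6

Early-start schedule: Migration script@1, UI form@1, Load test@1.
Load per day: day 1: 6, day 2: 4, day 3: 4, day 4: 0.
Peak is 6.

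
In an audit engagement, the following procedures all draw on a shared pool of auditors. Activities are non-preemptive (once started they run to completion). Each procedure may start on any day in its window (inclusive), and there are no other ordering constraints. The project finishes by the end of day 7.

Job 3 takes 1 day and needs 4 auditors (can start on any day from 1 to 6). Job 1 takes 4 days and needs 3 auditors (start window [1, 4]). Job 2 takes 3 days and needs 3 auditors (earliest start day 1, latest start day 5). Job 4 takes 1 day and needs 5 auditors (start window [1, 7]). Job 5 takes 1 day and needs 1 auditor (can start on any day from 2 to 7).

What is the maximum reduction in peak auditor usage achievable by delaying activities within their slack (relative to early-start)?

9

Early-start peak: d1:15  d2:7  d3:6  d4:3  d5:0  d6:0  d7:0 ⇒ 15.
Leveled (Job 3@1, Job 1@2, Job 2@2, Job 4@6, Job 5@5): d1:4  d2:6  d3:6  d4:6  d5:4  d6:5  d7:0 ⇒ 6.
Reduction 15 − 6 = 9.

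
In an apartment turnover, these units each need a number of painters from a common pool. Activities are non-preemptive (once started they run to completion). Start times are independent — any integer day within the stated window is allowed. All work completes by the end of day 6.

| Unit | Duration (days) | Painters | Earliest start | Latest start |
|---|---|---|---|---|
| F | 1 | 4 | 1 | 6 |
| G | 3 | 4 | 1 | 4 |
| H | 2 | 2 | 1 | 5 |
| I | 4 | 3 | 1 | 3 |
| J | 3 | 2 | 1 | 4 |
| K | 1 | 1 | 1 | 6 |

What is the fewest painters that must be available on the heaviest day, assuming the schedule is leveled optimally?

Early-start (F@1, G@1, H@1, I@1, J@1, K@1) gives peak 16: d1:16  d2:11  d3:9  d4:3  d5:0  d6:0.
Shift G→4, H→2, I→2.
Schedule F@1, G@4, H@2, I@2, J@1, K@1: d1:7  d2:7  d3:7  d4:7  d5:7  d6:4 — peak 7.
Total painter-days = 39 over 6 days ⇒ peak ≥ ⌈39/6⌉ = 7, so 7 is optimal.

7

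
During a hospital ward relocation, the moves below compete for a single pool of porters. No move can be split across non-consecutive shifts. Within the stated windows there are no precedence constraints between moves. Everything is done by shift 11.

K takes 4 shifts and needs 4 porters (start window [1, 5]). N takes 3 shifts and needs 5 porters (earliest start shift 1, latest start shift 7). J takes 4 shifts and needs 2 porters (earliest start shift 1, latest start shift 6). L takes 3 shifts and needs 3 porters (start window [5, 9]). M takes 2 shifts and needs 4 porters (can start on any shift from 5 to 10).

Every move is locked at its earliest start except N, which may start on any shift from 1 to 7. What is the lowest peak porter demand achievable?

8

N@1: s1:11  s2:11  s3:11  s4:6  s5:7  s6:7  s7:3  s8:0  s9:0  s10:0  s11:0 → peak 11
N@2: s1:6  s2:11  s3:11  s4:11  s5:7  s6:7  s7:3  s8:0  s9:0  s10:0  s11:0 → peak 11
N@3: s1:6  s2:6  s3:11  s4:11  s5:12  s6:7  s7:3  s8:0  s9:0  s10:0  s11:0 → peak 12
N@4: s1:6  s2:6  s3:6  s4:11  s5:12  s6:12  s7:3  s8:0  s9:0  s10:0  s11:0 → peak 12
N@5: s1:6  s2:6  s3:6  s4:6  s5:12  s6:12  s7:8  s8:0  s9:0  s10:0  s11:0 → peak 12
N@6: s1:6  s2:6  s3:6  s4:6  s5:7  s6:12  s7:8  s8:5  s9:0  s10:0  s11:0 → peak 12
N@7: s1:6  s2:6  s3:6  s4:6  s5:7  s6:7  s7:8  s8:5  s9:5  s10:0  s11:0 → peak 8
Best is N@7, peak 8.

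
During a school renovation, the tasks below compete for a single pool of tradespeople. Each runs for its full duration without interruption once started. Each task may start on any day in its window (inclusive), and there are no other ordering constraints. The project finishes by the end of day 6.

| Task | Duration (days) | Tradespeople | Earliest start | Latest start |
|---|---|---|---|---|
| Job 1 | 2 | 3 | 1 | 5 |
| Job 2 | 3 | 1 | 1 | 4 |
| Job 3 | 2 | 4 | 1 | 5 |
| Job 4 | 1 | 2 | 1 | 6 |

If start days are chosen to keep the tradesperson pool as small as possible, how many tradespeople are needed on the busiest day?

4

Early-start (Job 1@1, Job 2@1, Job 3@1, Job 4@1) gives peak 10: d1:10  d2:8  d3:1  d4:0  d5:0  d6:0.
Shift Job 3→4, Job 4→3.
Schedule Job 1@1, Job 2@1, Job 3@4, Job 4@3: d1:4  d2:4  d3:3  d4:4  d5:4  d6:0 — peak 4.
Total tradesperson-days = 19 over 6 days ⇒ peak ≥ ⌈19/6⌉ = 4, so 4 is optimal.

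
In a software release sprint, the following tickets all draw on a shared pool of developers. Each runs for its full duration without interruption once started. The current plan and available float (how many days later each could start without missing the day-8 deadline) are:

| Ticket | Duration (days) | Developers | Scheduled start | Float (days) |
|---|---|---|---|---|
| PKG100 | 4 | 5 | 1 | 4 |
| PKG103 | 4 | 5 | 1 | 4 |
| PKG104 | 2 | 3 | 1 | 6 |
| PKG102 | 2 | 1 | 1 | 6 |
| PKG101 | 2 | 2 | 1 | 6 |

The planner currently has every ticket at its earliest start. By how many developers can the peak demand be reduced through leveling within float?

Early-start peak: d1:16  d2:16  d3:10  d4:10  d5:0  d6:0  d7:0  d8:0 ⇒ 16.
Leveled (PKG100@1, PKG103@5, PKG104@1, PKG102@3, PKG101@3): d1:8  d2:8  d3:8  d4:8  d5:5  d6:5  d7:5  d8:5 ⇒ 8.
Reduction 16 − 8 = 8.

8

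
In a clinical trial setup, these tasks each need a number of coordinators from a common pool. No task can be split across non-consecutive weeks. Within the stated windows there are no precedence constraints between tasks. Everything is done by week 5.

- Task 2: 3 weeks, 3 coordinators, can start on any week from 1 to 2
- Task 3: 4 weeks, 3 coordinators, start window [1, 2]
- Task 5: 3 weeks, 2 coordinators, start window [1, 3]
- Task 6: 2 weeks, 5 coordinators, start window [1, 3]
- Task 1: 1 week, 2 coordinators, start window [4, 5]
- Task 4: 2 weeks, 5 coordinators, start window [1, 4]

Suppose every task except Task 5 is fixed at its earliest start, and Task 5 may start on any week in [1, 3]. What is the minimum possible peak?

Task 5@1: w1:18  w2:18  w3:8  w4:5  w5:0 → peak 18
Task 5@2: w1:16  w2:18  w3:8  w4:7  w5:0 → peak 18
Task 5@3: w1:16  w2:16  w3:8  w4:7  w5:2 → peak 16
Best is Task 5@3, peak 16.

16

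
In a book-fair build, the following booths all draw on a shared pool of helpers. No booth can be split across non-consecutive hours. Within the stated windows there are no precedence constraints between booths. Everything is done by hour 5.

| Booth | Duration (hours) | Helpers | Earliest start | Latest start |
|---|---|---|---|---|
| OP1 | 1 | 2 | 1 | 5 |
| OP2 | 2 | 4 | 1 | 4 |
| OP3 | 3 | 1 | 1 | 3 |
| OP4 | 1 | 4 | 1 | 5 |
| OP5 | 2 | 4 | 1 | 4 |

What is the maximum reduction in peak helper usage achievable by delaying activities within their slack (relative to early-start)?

Early-start peak: h1:15  h2:9  h3:1  h4:0  h5:0 ⇒ 15.
Leveled (OP1@1, OP2@1, OP3@2, OP4@3, OP5@4): h1:6  h2:5  h3:5  h4:5  h5:4 ⇒ 6.
Reduction 15 − 6 = 9.

9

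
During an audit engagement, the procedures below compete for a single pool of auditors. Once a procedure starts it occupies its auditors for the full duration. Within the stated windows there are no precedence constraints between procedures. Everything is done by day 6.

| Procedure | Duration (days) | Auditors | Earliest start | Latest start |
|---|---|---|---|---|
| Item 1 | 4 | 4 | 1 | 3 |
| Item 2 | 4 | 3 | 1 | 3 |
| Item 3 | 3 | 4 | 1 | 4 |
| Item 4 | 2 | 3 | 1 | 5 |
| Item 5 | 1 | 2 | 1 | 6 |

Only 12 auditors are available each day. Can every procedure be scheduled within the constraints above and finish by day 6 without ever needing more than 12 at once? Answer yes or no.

Schedule Item 1@1, Item 2@1, Item 3@1, Item 4@4, Item 5@5: d1:11  d2:11  d3:11  d4:10  d5:5  d6:0 — peak 11 ≤ 12.

yes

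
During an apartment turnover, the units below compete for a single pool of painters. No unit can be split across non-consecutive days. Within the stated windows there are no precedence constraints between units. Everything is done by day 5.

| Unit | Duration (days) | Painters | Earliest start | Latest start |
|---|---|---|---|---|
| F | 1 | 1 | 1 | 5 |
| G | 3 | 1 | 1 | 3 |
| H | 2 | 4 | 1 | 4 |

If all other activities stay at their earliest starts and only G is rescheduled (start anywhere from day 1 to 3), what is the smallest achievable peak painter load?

5

G@1: d1:6  d2:5  d3:1  d4:0  d5:0 → peak 6
G@2: d1:5  d2:5  d3:1  d4:1  d5:0 → peak 5
G@3: d1:5  d2:4  d3:1  d4:1  d5:1 → peak 5
Best is G@2, peak 5.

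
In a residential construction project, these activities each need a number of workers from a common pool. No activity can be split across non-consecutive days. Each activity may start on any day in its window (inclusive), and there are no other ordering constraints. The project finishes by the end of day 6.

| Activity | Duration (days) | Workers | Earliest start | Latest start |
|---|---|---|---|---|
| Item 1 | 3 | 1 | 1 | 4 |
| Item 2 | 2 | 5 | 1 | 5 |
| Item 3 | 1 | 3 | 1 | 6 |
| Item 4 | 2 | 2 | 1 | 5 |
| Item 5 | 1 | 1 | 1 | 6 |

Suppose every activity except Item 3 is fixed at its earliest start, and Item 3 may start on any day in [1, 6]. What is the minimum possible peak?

Item 3@1: d1:12  d2:8  d3:1  d4:0  d5:0  d6:0 → peak 12
Item 3@2: d1:9  d2:11  d3:1  d4:0  d5:0  d6:0 → peak 11
Item 3@3: d1:9  d2:8  d3:4  d4:0  d5:0  d6:0 → peak 9
Item 3@4: d1:9  d2:8  d3:1  d4:3  d5:0  d6:0 → peak 9
Item 3@5: d1:9  d2:8  d3:1  d4:0  d5:3  d6:0 → peak 9
Item 3@6: d1:9  d2:8  d3:1  d4:0  d5:0  d6:3 → peak 9
Best is Item 3@3, peak 9.

9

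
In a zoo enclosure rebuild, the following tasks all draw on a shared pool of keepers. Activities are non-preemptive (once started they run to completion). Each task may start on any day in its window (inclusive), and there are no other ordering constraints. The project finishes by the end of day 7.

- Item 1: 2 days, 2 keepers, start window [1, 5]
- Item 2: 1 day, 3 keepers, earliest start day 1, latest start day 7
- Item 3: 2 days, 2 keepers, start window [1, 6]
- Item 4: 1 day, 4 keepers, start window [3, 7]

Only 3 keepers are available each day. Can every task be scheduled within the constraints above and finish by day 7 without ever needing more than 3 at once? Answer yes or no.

The minimum achievable peak is 4; 3 < 4, so no feasible schedule stays within the cap.

no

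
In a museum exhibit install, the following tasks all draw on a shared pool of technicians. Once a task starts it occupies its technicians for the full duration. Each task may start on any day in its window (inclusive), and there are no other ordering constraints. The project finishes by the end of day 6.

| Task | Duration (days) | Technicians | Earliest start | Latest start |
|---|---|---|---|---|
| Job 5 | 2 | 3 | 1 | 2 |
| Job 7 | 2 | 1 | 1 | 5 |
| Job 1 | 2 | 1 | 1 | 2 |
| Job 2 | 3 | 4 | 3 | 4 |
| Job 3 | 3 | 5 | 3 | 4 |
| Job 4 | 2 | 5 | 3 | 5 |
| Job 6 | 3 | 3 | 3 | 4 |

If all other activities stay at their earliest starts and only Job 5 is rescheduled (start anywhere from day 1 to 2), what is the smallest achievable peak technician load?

Job 5@1: d1:5  d2:5  d3:17  d4:17  d5:12  d6:0 → peak 17
Job 5@2: d1:2  d2:5  d3:20  d4:17  d5:12  d6:0 → peak 20
Best is Job 5@1, peak 17.

17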